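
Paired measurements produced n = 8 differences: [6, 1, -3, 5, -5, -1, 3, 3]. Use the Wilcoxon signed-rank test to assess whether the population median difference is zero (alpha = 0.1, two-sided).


Step 1: Drop any zero differences (none here) and take |d_i|.
|d| = [6, 1, 3, 5, 5, 1, 3, 3]
Step 2: Midrank |d_i| (ties get averaged ranks).
ranks: |6|->8, |1|->1.5, |3|->4, |5|->6.5, |5|->6.5, |1|->1.5, |3|->4, |3|->4
Step 3: Attach original signs; sum ranks with positive sign and with negative sign.
W+ = 8 + 1.5 + 6.5 + 4 + 4 = 24
W- = 4 + 6.5 + 1.5 = 12
(Check: W+ + W- = 36 should equal n(n+1)/2 = 36.)
Step 4: Test statistic W = min(W+, W-) = 12.
Step 5: Ties in |d|, so use the tie-corrected normal approximation.
        E[W] = n(n+1)/4 = 8*9/4 = 18.
        Tie groups: |d|=1 (t=2), |d|=3 (t=3), |d|=5 (t=2); sum(t^3 - t) = 36.
        Var[W] = n(n+1)(2n+1)/24 - sum(t^3-t)/48 = 1224/24 - 36/48 = 50.25.
        z = (W - E[W]) / sqrt(Var[W]) = (12 - 18) / 7.0887 = -0.8464.
        Two-sided p = 2*Phi(z) = 0.397321.
Step 6: alpha = 0.1. fail to reject H0.

W+ = 24, W- = 12, W = min = 12, p = 0.397321, fail to reject H0.


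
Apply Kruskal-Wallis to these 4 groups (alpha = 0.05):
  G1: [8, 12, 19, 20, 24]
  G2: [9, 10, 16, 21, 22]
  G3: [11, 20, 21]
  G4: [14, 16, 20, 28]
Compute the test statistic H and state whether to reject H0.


Step 1: Combine all N = 17 observations and assign midranks.
sorted (value, group, rank): (8,G1,1), (9,G2,2), (10,G2,3), (11,G3,4), (12,G1,5), (14,G4,6), (16,G2,7.5), (16,G4,7.5), (19,G1,9), (20,G1,11), (20,G3,11), (20,G4,11), (21,G2,13.5), (21,G3,13.5), (22,G2,15), (24,G1,16), (28,G4,17)
Step 2: Sum ranks within each group.
R_1 = 42 (n_1 = 5)
R_2 = 41 (n_2 = 5)
R_3 = 28.5 (n_3 = 3)
R_4 = 41.5 (n_4 = 4)
Step 3: H = 12/(N(N+1)) * sum(R_i^2/n_i) - 3(N+1)
     = 12/(17*18) * (42^2/5 + 41^2/5 + 28.5^2/3 + 41.5^2/4) - 3*18
     = 0.039216 * 1390.31 - 54
     = 0.522059.
Step 4: Ties present; correction factor C = 1 - 36/(17^3 - 17) = 0.992647. Corrected H = 0.522059 / 0.992647 = 0.525926.
Step 5: Under H0, H ~ chi^2(3); p-value = 0.913160.
Step 6: alpha = 0.05. fail to reject H0.

H = 0.5259, df = 3, p = 0.913160, fail to reject H0.


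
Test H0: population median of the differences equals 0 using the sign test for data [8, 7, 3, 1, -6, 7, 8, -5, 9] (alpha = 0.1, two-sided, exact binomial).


Step 1: Discard zero differences. Original n = 9; n_eff = number of nonzero differences = 9.
Nonzero differences (with sign): +8, +7, +3, +1, -6, +7, +8, -5, +9
Step 2: Count signs: positive = 7, negative = 2.
Step 3: Under H0: P(positive) = 0.5, so the number of positives S ~ Bin(9, 0.5).
Step 4: Two-sided exact p-value = sum of Bin(9,0.5) probabilities at or below the observed probability = 0.179688.
Step 5: alpha = 0.1. fail to reject H0.

n_eff = 9, pos = 7, neg = 2, p = 0.179688, fail to reject H0.


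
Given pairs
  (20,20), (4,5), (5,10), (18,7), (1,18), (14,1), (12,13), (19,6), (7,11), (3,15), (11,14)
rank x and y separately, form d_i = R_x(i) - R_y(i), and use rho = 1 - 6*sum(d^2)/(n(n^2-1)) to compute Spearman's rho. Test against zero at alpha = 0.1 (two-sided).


Step 1: Rank x and y separately (midranks; no ties here).
rank(x): 20->11, 4->3, 5->4, 18->9, 1->1, 14->8, 12->7, 19->10, 7->5, 3->2, 11->6
rank(y): 20->11, 5->2, 10->5, 7->4, 18->10, 1->1, 13->7, 6->3, 11->6, 15->9, 14->8
Step 2: d_i = R_x(i) - R_y(i); compute d_i^2.
  (11-11)^2=0, (3-2)^2=1, (4-5)^2=1, (9-4)^2=25, (1-10)^2=81, (8-1)^2=49, (7-7)^2=0, (10-3)^2=49, (5-6)^2=1, (2-9)^2=49, (6-8)^2=4
sum(d^2) = 260.
Step 3: rho = 1 - 6*260 / (11*(11^2 - 1)) = 1 - 1560/1320 = -0.181818.
Step 4: Under H0, t = rho * sqrt((n-2)/(1-rho^2)) = -0.5547 ~ t(9).
Step 5: Two-sided p-value from the t-distribution with 9 df = 0.592615.
Step 6: alpha = 0.1. fail to reject H0.

rho = -0.1818, p = 0.592615, fail to reject H0 at alpha = 0.1.


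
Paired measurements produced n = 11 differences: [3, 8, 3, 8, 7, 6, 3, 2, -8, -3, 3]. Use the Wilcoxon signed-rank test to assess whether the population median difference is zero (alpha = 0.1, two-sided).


Step 1: Drop any zero differences (none here) and take |d_i|.
|d| = [3, 8, 3, 8, 7, 6, 3, 2, 8, 3, 3]
Step 2: Midrank |d_i| (ties get averaged ranks).
ranks: |3|->4, |8|->10, |3|->4, |8|->10, |7|->8, |6|->7, |3|->4, |2|->1, |8|->10, |3|->4, |3|->4
Step 3: Attach original signs; sum ranks with positive sign and with negative sign.
W+ = 4 + 10 + 4 + 10 + 8 + 7 + 4 + 1 + 4 = 52
W- = 10 + 4 = 14
(Check: W+ + W- = 66 should equal n(n+1)/2 = 66.)
Step 4: Test statistic W = min(W+, W-) = 14.
Step 5: Ties in |d|, so use the tie-corrected normal approximation.
        E[W] = n(n+1)/4 = 11*12/4 = 33.
        Tie groups: |d|=3 (t=5), |d|=8 (t=3); sum(t^3 - t) = 144.
        Var[W] = n(n+1)(2n+1)/24 - sum(t^3-t)/48 = 3036/24 - 144/48 = 123.5.
        z = (W - E[W]) / sqrt(Var[W]) = (14 - 33) / 11.1131 = -1.7097.
        Two-sided p = 2*Phi(z) = 0.087321.
Step 6: alpha = 0.1. reject H0.

W+ = 52, W- = 14, W = min = 14, p = 0.087321, reject H0.


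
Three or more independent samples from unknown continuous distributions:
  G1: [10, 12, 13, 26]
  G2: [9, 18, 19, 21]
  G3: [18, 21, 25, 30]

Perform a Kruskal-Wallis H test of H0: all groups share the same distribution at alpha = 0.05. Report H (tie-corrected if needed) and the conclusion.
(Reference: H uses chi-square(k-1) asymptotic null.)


Step 1: Combine all N = 12 observations and assign midranks.
sorted (value, group, rank): (9,G2,1), (10,G1,2), (12,G1,3), (13,G1,4), (18,G2,5.5), (18,G3,5.5), (19,G2,7), (21,G2,8.5), (21,G3,8.5), (25,G3,10), (26,G1,11), (30,G3,12)
Step 2: Sum ranks within each group.
R_1 = 20 (n_1 = 4)
R_2 = 22 (n_2 = 4)
R_3 = 36 (n_3 = 4)
Step 3: H = 12/(N(N+1)) * sum(R_i^2/n_i) - 3(N+1)
     = 12/(12*13) * (20^2/4 + 22^2/4 + 36^2/4) - 3*13
     = 0.076923 * 545 - 39
     = 2.923077.
Step 4: Ties present; correction factor C = 1 - 12/(12^3 - 12) = 0.993007. Corrected H = 2.923077 / 0.993007 = 2.943662.
Step 5: Under H0, H ~ chi^2(2); p-value = 0.229505.
Step 6: alpha = 0.05. fail to reject H0.

H = 2.9437, df = 2, p = 0.229505, fail to reject H0.


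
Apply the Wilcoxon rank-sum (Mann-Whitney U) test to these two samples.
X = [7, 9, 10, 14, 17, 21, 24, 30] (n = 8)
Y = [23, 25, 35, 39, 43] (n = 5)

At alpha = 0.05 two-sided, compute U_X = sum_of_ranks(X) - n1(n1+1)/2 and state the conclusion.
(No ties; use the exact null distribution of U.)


Step 1: Combine and sort all 13 observations; assign midranks.
sorted (value, group): (7,X), (9,X), (10,X), (14,X), (17,X), (21,X), (23,Y), (24,X), (25,Y), (30,X), (35,Y), (39,Y), (43,Y)
ranks: 7->1, 9->2, 10->3, 14->4, 17->5, 21->6, 23->7, 24->8, 25->9, 30->10, 35->11, 39->12, 43->13
Step 2: Rank sum for X: R1 = 1 + 2 + 3 + 4 + 5 + 6 + 8 + 10 = 39.
Step 3: U_X = R1 - n1(n1+1)/2 = 39 - 8*9/2 = 39 - 36 = 3.
       U_Y = n1*n2 - U_X = 40 - 3 = 37.
Step 4: No ties, so the exact null distribution of U (based on enumerating the C(13,8) = 1287 equally likely rank assignments) gives the two-sided p-value.
Step 5: p-value = 0.010878; compare to alpha = 0.05. reject H0.

U_X = 3, p = 0.010878, reject H0 at alpha = 0.05.


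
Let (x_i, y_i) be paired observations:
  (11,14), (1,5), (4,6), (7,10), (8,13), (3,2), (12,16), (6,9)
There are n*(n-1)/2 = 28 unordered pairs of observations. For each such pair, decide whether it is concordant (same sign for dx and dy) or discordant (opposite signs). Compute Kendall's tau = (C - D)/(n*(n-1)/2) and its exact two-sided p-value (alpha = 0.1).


Step 1: Enumerate the 28 unordered pairs (i,j) with i<j and classify each by sign(x_j-x_i) * sign(y_j-y_i).
  (1,2):dx=-10,dy=-9->C; (1,3):dx=-7,dy=-8->C; (1,4):dx=-4,dy=-4->C; (1,5):dx=-3,dy=-1->C
  (1,6):dx=-8,dy=-12->C; (1,7):dx=+1,dy=+2->C; (1,8):dx=-5,dy=-5->C; (2,3):dx=+3,dy=+1->C
  (2,4):dx=+6,dy=+5->C; (2,5):dx=+7,dy=+8->C; (2,6):dx=+2,dy=-3->D; (2,7):dx=+11,dy=+11->C
  (2,8):dx=+5,dy=+4->C; (3,4):dx=+3,dy=+4->C; (3,5):dx=+4,dy=+7->C; (3,6):dx=-1,dy=-4->C
  (3,7):dx=+8,dy=+10->C; (3,8):dx=+2,dy=+3->C; (4,5):dx=+1,dy=+3->C; (4,6):dx=-4,dy=-8->C
  (4,7):dx=+5,dy=+6->C; (4,8):dx=-1,dy=-1->C; (5,6):dx=-5,dy=-11->C; (5,7):dx=+4,dy=+3->C
  (5,8):dx=-2,dy=-4->C; (6,7):dx=+9,dy=+14->C; (6,8):dx=+3,dy=+7->C; (7,8):dx=-6,dy=-7->C
Step 2: C = 27, D = 1, total pairs = 28.
Step 3: tau = (C - D)/(n(n-1)/2) = (27 - 1)/28 = 0.928571.
Step 4: Exact two-sided p-value (enumerate n! = 40320 permutations of y under H0): p = 0.000397.
Step 5: alpha = 0.1. reject H0.

tau_b = 0.9286 (C=27, D=1), p = 0.000397, reject H0.


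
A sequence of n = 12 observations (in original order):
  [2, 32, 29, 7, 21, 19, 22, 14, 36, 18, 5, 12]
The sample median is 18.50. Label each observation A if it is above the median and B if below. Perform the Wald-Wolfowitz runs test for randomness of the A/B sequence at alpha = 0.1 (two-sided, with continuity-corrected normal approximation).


Step 1: Compute median = 18.50; label A = above, B = below.
Labels in order: BAABAAABABBB  (n_A = 6, n_B = 6)
Step 2: Count runs R = 7.
Step 3: Under H0 (random ordering), E[R] = 2*n_A*n_B/(n_A+n_B) + 1 = 2*6*6/12 + 1 = 7.0000.
        Var[R] = 2*n_A*n_B*(2*n_A*n_B - n_A - n_B) / ((n_A+n_B)^2 * (n_A+n_B-1)) = 4320/1584 = 2.7273.
        SD[R] = 1.6514.
Step 4: R = E[R], so z = 0 with no continuity correction.
Step 5: Two-sided p-value via normal approximation = 2*(1 - Phi(|z|)) = 1.000000.
Step 6: alpha = 0.1. fail to reject H0.

R = 7, z = 0.0000, p = 1.000000, fail to reject H0.


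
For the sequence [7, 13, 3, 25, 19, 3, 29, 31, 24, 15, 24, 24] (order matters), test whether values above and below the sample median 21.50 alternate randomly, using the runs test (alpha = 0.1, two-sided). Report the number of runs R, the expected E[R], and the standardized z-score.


Step 1: Compute median = 21.50; label A = above, B = below.
Labels in order: BBBABBAAABAA  (n_A = 6, n_B = 6)
Step 2: Count runs R = 6.
Step 3: Under H0 (random ordering), E[R] = 2*n_A*n_B/(n_A+n_B) + 1 = 2*6*6/12 + 1 = 7.0000.
        Var[R] = 2*n_A*n_B*(2*n_A*n_B - n_A - n_B) / ((n_A+n_B)^2 * (n_A+n_B-1)) = 4320/1584 = 2.7273.
        SD[R] = 1.6514.
Step 4: Continuity-corrected z = (R + 0.5 - E[R]) / SD[R] = (6 + 0.5 - 7.0000) / 1.6514 = -0.3028.
Step 5: Two-sided p-value via normal approximation = 2*(1 - Phi(|z|)) = 0.762069.
Step 6: alpha = 0.1. fail to reject H0.

R = 6, z = -0.3028, p = 0.762069, fail to reject H0.


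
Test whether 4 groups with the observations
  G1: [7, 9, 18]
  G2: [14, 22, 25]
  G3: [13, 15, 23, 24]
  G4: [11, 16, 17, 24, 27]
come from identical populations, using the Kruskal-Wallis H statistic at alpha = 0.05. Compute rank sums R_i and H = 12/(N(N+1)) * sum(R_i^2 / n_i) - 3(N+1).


Step 1: Combine all N = 15 observations and assign midranks.
sorted (value, group, rank): (7,G1,1), (9,G1,2), (11,G4,3), (13,G3,4), (14,G2,5), (15,G3,6), (16,G4,7), (17,G4,8), (18,G1,9), (22,G2,10), (23,G3,11), (24,G3,12.5), (24,G4,12.5), (25,G2,14), (27,G4,15)
Step 2: Sum ranks within each group.
R_1 = 12 (n_1 = 3)
R_2 = 29 (n_2 = 3)
R_3 = 33.5 (n_3 = 4)
R_4 = 45.5 (n_4 = 5)
Step 3: H = 12/(N(N+1)) * sum(R_i^2/n_i) - 3(N+1)
     = 12/(15*16) * (12^2/3 + 29^2/3 + 33.5^2/4 + 45.5^2/5) - 3*16
     = 0.050000 * 1022.95 - 48
     = 3.147292.
Step 4: Ties present; correction factor C = 1 - 6/(15^3 - 15) = 0.998214. Corrected H = 3.147292 / 0.998214 = 3.152922.
Step 5: Under H0, H ~ chi^2(3); p-value = 0.368643.
Step 6: alpha = 0.05. fail to reject H0.

H = 3.1529, df = 3, p = 0.368643, fail to reject H0.


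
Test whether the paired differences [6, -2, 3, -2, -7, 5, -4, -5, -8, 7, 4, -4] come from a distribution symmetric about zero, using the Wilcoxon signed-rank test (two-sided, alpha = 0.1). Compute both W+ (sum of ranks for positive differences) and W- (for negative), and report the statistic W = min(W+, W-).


Step 1: Drop any zero differences (none here) and take |d_i|.
|d| = [6, 2, 3, 2, 7, 5, 4, 5, 8, 7, 4, 4]
Step 2: Midrank |d_i| (ties get averaged ranks).
ranks: |6|->9, |2|->1.5, |3|->3, |2|->1.5, |7|->10.5, |5|->7.5, |4|->5, |5|->7.5, |8|->12, |7|->10.5, |4|->5, |4|->5
Step 3: Attach original signs; sum ranks with positive sign and with negative sign.
W+ = 9 + 3 + 7.5 + 10.5 + 5 = 35
W- = 1.5 + 1.5 + 10.5 + 5 + 7.5 + 12 + 5 = 43
(Check: W+ + W- = 78 should equal n(n+1)/2 = 78.)
Step 4: Test statistic W = min(W+, W-) = 35.
Step 5: Ties in |d|, so use the tie-corrected normal approximation.
        E[W] = n(n+1)/4 = 12*13/4 = 39.
        Tie groups: |d|=2 (t=2), |d|=4 (t=3), |d|=5 (t=2), |d|=7 (t=2); sum(t^3 - t) = 42.
        Var[W] = n(n+1)(2n+1)/24 - sum(t^3-t)/48 = 3900/24 - 42/48 = 161.625.
        z = (W - E[W]) / sqrt(Var[W]) = (35 - 39) / 12.7132 = -0.3146.
        Two-sided p = 2*Phi(z) = 0.753040.
Step 6: alpha = 0.1. fail to reject H0.

W+ = 35, W- = 43, W = min = 35, p = 0.753040, fail to reject H0.


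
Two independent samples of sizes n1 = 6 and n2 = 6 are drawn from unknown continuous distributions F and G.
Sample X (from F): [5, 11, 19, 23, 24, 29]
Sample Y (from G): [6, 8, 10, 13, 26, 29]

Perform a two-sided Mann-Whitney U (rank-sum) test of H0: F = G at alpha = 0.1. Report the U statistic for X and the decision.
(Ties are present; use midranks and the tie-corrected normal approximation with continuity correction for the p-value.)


Step 1: Combine and sort all 12 observations; assign midranks.
sorted (value, group): (5,X), (6,Y), (8,Y), (10,Y), (11,X), (13,Y), (19,X), (23,X), (24,X), (26,Y), (29,X), (29,Y)
ranks: 5->1, 6->2, 8->3, 10->4, 11->5, 13->6, 19->7, 23->8, 24->9, 26->10, 29->11.5, 29->11.5
Step 2: Rank sum for X: R1 = 1 + 5 + 7 + 8 + 9 + 11.5 = 41.5.
Step 3: U_X = R1 - n1(n1+1)/2 = 41.5 - 6*7/2 = 41.5 - 21 = 20.5.
       U_Y = n1*n2 - U_X = 36 - 20.5 = 15.5.
Step 4: Ties are present, so use the tie-corrected normal approximation (with continuity correction) for the p-value.
Step 5: p-value = 0.748349; compare to alpha = 0.1. fail to reject H0.

U_X = 20.5, p = 0.748349, fail to reject H0 at alpha = 0.1.


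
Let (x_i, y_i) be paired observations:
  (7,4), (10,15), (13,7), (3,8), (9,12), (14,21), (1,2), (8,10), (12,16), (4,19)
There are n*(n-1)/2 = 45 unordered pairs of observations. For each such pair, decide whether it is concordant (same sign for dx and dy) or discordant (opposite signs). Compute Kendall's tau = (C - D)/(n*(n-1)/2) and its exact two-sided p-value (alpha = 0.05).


Step 1: Enumerate the 45 unordered pairs (i,j) with i<j and classify each by sign(x_j-x_i) * sign(y_j-y_i).
  (1,2):dx=+3,dy=+11->C; (1,3):dx=+6,dy=+3->C; (1,4):dx=-4,dy=+4->D; (1,5):dx=+2,dy=+8->C
  (1,6):dx=+7,dy=+17->C; (1,7):dx=-6,dy=-2->C; (1,8):dx=+1,dy=+6->C; (1,9):dx=+5,dy=+12->C
  (1,10):dx=-3,dy=+15->D; (2,3):dx=+3,dy=-8->D; (2,4):dx=-7,dy=-7->C; (2,5):dx=-1,dy=-3->C
  (2,6):dx=+4,dy=+6->C; (2,7):dx=-9,dy=-13->C; (2,8):dx=-2,dy=-5->C; (2,9):dx=+2,dy=+1->C
  (2,10):dx=-6,dy=+4->D; (3,4):dx=-10,dy=+1->D; (3,5):dx=-4,dy=+5->D; (3,6):dx=+1,dy=+14->C
  (3,7):dx=-12,dy=-5->C; (3,8):dx=-5,dy=+3->D; (3,9):dx=-1,dy=+9->D; (3,10):dx=-9,dy=+12->D
  (4,5):dx=+6,dy=+4->C; (4,6):dx=+11,dy=+13->C; (4,7):dx=-2,dy=-6->C; (4,8):dx=+5,dy=+2->C
  (4,9):dx=+9,dy=+8->C; (4,10):dx=+1,dy=+11->C; (5,6):dx=+5,dy=+9->C; (5,7):dx=-8,dy=-10->C
  (5,8):dx=-1,dy=-2->C; (5,9):dx=+3,dy=+4->C; (5,10):dx=-5,dy=+7->D; (6,7):dx=-13,dy=-19->C
  (6,8):dx=-6,dy=-11->C; (6,9):dx=-2,dy=-5->C; (6,10):dx=-10,dy=-2->C; (7,8):dx=+7,dy=+8->C
  (7,9):dx=+11,dy=+14->C; (7,10):dx=+3,dy=+17->C; (8,9):dx=+4,dy=+6->C; (8,10):dx=-4,dy=+9->D
  (9,10):dx=-8,dy=+3->D
Step 2: C = 33, D = 12, total pairs = 45.
Step 3: tau = (C - D)/(n(n-1)/2) = (33 - 12)/45 = 0.466667.
Step 4: Exact two-sided p-value (enumerate n! = 3628800 permutations of y under H0): p = 0.072550.
Step 5: alpha = 0.05. fail to reject H0.

tau_b = 0.4667 (C=33, D=12), p = 0.072550, fail to reject H0.


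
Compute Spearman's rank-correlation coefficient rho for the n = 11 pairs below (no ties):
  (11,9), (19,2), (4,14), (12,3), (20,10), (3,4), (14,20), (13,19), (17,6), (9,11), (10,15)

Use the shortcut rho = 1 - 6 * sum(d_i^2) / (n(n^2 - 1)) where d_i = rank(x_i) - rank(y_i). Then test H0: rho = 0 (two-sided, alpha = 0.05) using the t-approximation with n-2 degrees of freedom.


Step 1: Rank x and y separately (midranks; no ties here).
rank(x): 11->5, 19->10, 4->2, 12->6, 20->11, 3->1, 14->8, 13->7, 17->9, 9->3, 10->4
rank(y): 9->5, 2->1, 14->8, 3->2, 10->6, 4->3, 20->11, 19->10, 6->4, 11->7, 15->9
Step 2: d_i = R_x(i) - R_y(i); compute d_i^2.
  (5-5)^2=0, (10-1)^2=81, (2-8)^2=36, (6-2)^2=16, (11-6)^2=25, (1-3)^2=4, (8-11)^2=9, (7-10)^2=9, (9-4)^2=25, (3-7)^2=16, (4-9)^2=25
sum(d^2) = 246.
Step 3: rho = 1 - 6*246 / (11*(11^2 - 1)) = 1 - 1476/1320 = -0.118182.
Step 4: Under H0, t = rho * sqrt((n-2)/(1-rho^2)) = -0.3570 ~ t(9).
Step 5: Two-sided p-value from the t-distribution with 9 df = 0.729285.
Step 6: alpha = 0.05. fail to reject H0.

rho = -0.1182, p = 0.729285, fail to reject H0 at alpha = 0.05.


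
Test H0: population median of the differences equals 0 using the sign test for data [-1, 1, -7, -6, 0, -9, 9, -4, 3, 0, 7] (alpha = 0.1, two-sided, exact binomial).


Step 1: Discard zero differences. Original n = 11; n_eff = number of nonzero differences = 9.
Nonzero differences (with sign): -1, +1, -7, -6, -9, +9, -4, +3, +7
Step 2: Count signs: positive = 4, negative = 5.
Step 3: Under H0: P(positive) = 0.5, so the number of positives S ~ Bin(9, 0.5).
Step 4: Two-sided exact p-value = sum of Bin(9,0.5) probabilities at or below the observed probability = 1.000000.
Step 5: alpha = 0.1. fail to reject H0.

n_eff = 9, pos = 4, neg = 5, p = 1.000000, fail to reject H0.


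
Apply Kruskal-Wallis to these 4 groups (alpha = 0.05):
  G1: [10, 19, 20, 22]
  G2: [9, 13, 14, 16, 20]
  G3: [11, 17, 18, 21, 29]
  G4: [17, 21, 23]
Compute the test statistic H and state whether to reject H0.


Step 1: Combine all N = 17 observations and assign midranks.
sorted (value, group, rank): (9,G2,1), (10,G1,2), (11,G3,3), (13,G2,4), (14,G2,5), (16,G2,6), (17,G3,7.5), (17,G4,7.5), (18,G3,9), (19,G1,10), (20,G1,11.5), (20,G2,11.5), (21,G3,13.5), (21,G4,13.5), (22,G1,15), (23,G4,16), (29,G3,17)
Step 2: Sum ranks within each group.
R_1 = 38.5 (n_1 = 4)
R_2 = 27.5 (n_2 = 5)
R_3 = 50 (n_3 = 5)
R_4 = 37 (n_4 = 3)
Step 3: H = 12/(N(N+1)) * sum(R_i^2/n_i) - 3(N+1)
     = 12/(17*18) * (38.5^2/4 + 27.5^2/5 + 50^2/5 + 37^2/3) - 3*18
     = 0.039216 * 1478.15 - 54
     = 3.966503.
Step 4: Ties present; correction factor C = 1 - 18/(17^3 - 17) = 0.996324. Corrected H = 3.966503 / 0.996324 = 3.981140.
Step 5: Under H0, H ~ chi^2(3); p-value = 0.263508.
Step 6: alpha = 0.05. fail to reject H0.

H = 3.9811, df = 3, p = 0.263508, fail to reject H0.


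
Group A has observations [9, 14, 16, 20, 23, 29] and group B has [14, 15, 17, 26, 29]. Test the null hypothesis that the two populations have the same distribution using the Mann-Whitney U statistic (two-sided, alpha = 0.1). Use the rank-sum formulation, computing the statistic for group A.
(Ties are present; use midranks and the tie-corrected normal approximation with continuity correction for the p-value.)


Step 1: Combine and sort all 11 observations; assign midranks.
sorted (value, group): (9,X), (14,X), (14,Y), (15,Y), (16,X), (17,Y), (20,X), (23,X), (26,Y), (29,X), (29,Y)
ranks: 9->1, 14->2.5, 14->2.5, 15->4, 16->5, 17->6, 20->7, 23->8, 26->9, 29->10.5, 29->10.5
Step 2: Rank sum for X: R1 = 1 + 2.5 + 5 + 7 + 8 + 10.5 = 34.
Step 3: U_X = R1 - n1(n1+1)/2 = 34 - 6*7/2 = 34 - 21 = 13.
       U_Y = n1*n2 - U_X = 30 - 13 = 17.
Step 4: Ties are present, so use the tie-corrected normal approximation (with continuity correction) for the p-value.
Step 5: p-value = 0.783228; compare to alpha = 0.1. fail to reject H0.

U_X = 13, p = 0.783228, fail to reject H0 at alpha = 0.1.


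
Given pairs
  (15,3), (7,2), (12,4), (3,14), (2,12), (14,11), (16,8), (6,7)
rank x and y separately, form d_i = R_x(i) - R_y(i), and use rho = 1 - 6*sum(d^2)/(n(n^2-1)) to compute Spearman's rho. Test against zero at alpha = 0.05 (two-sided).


Step 1: Rank x and y separately (midranks; no ties here).
rank(x): 15->7, 7->4, 12->5, 3->2, 2->1, 14->6, 16->8, 6->3
rank(y): 3->2, 2->1, 4->3, 14->8, 12->7, 11->6, 8->5, 7->4
Step 2: d_i = R_x(i) - R_y(i); compute d_i^2.
  (7-2)^2=25, (4-1)^2=9, (5-3)^2=4, (2-8)^2=36, (1-7)^2=36, (6-6)^2=0, (8-5)^2=9, (3-4)^2=1
sum(d^2) = 120.
Step 3: rho = 1 - 6*120 / (8*(8^2 - 1)) = 1 - 720/504 = -0.428571.
Step 4: Under H0, t = rho * sqrt((n-2)/(1-rho^2)) = -1.1619 ~ t(6).
Step 5: Two-sided p-value from the t-distribution with 6 df = 0.289403.
Step 6: alpha = 0.05. fail to reject H0.

rho = -0.4286, p = 0.289403, fail to reject H0 at alpha = 0.05.


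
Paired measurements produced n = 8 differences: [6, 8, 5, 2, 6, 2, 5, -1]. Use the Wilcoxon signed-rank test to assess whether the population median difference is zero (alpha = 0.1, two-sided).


Step 1: Drop any zero differences (none here) and take |d_i|.
|d| = [6, 8, 5, 2, 6, 2, 5, 1]
Step 2: Midrank |d_i| (ties get averaged ranks).
ranks: |6|->6.5, |8|->8, |5|->4.5, |2|->2.5, |6|->6.5, |2|->2.5, |5|->4.5, |1|->1
Step 3: Attach original signs; sum ranks with positive sign and with negative sign.
W+ = 6.5 + 8 + 4.5 + 2.5 + 6.5 + 2.5 + 4.5 = 35
W- = 1 = 1
(Check: W+ + W- = 36 should equal n(n+1)/2 = 36.)
Step 4: Test statistic W = min(W+, W-) = 1.
Step 5: Ties in |d|, so use the tie-corrected normal approximation.
        E[W] = n(n+1)/4 = 8*9/4 = 18.
        Tie groups: |d|=2 (t=2), |d|=5 (t=2), |d|=6 (t=2); sum(t^3 - t) = 18.
        Var[W] = n(n+1)(2n+1)/24 - sum(t^3-t)/48 = 1224/24 - 18/48 = 50.625.
        z = (W - E[W]) / sqrt(Var[W]) = (1 - 18) / 7.1151 = -2.3893.
        Two-sided p = 2*Phi(z) = 0.016882.
Step 6: alpha = 0.1. reject H0.

W+ = 35, W- = 1, W = min = 1, p = 0.016882, reject H0.


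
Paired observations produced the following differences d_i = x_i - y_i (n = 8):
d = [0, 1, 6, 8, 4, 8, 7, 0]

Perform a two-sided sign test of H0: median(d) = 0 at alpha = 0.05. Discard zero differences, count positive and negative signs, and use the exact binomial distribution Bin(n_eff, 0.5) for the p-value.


Step 1: Discard zero differences. Original n = 8; n_eff = number of nonzero differences = 6.
Nonzero differences (with sign): +1, +6, +8, +4, +8, +7
Step 2: Count signs: positive = 6, negative = 0.
Step 3: Under H0: P(positive) = 0.5, so the number of positives S ~ Bin(6, 0.5).
Step 4: Two-sided exact p-value = sum of Bin(6,0.5) probabilities at or below the observed probability = 0.031250.
Step 5: alpha = 0.05. reject H0.

n_eff = 6, pos = 6, neg = 0, p = 0.031250, reject H0.


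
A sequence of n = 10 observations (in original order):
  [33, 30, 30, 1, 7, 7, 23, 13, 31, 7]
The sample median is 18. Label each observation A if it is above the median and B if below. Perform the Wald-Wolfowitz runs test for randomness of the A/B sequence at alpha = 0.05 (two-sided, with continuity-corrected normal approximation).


Step 1: Compute median = 18; label A = above, B = below.
Labels in order: AAABBBABAB  (n_A = 5, n_B = 5)
Step 2: Count runs R = 6.
Step 3: Under H0 (random ordering), E[R] = 2*n_A*n_B/(n_A+n_B) + 1 = 2*5*5/10 + 1 = 6.0000.
        Var[R] = 2*n_A*n_B*(2*n_A*n_B - n_A - n_B) / ((n_A+n_B)^2 * (n_A+n_B-1)) = 2000/900 = 2.2222.
        SD[R] = 1.4907.
Step 4: R = E[R], so z = 0 with no continuity correction.
Step 5: Two-sided p-value via normal approximation = 2*(1 - Phi(|z|)) = 1.000000.
Step 6: alpha = 0.05. fail to reject H0.

R = 6, z = 0.0000, p = 1.000000, fail to reject H0.


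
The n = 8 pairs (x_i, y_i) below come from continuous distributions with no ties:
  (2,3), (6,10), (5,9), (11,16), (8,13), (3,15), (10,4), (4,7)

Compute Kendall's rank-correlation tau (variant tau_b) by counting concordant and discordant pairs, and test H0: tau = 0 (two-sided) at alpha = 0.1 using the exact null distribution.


Step 1: Enumerate the 28 unordered pairs (i,j) with i<j and classify each by sign(x_j-x_i) * sign(y_j-y_i).
  (1,2):dx=+4,dy=+7->C; (1,3):dx=+3,dy=+6->C; (1,4):dx=+9,dy=+13->C; (1,5):dx=+6,dy=+10->C
  (1,6):dx=+1,dy=+12->C; (1,7):dx=+8,dy=+1->C; (1,8):dx=+2,dy=+4->C; (2,3):dx=-1,dy=-1->C
  (2,4):dx=+5,dy=+6->C; (2,5):dx=+2,dy=+3->C; (2,6):dx=-3,dy=+5->D; (2,7):dx=+4,dy=-6->D
  (2,8):dx=-2,dy=-3->C; (3,4):dx=+6,dy=+7->C; (3,5):dx=+3,dy=+4->C; (3,6):dx=-2,dy=+6->D
  (3,7):dx=+5,dy=-5->D; (3,8):dx=-1,dy=-2->C; (4,5):dx=-3,dy=-3->C; (4,6):dx=-8,dy=-1->C
  (4,7):dx=-1,dy=-12->C; (4,8):dx=-7,dy=-9->C; (5,6):dx=-5,dy=+2->D; (5,7):dx=+2,dy=-9->D
  (5,8):dx=-4,dy=-6->C; (6,7):dx=+7,dy=-11->D; (6,8):dx=+1,dy=-8->D; (7,8):dx=-6,dy=+3->D
Step 2: C = 19, D = 9, total pairs = 28.
Step 3: tau = (C - D)/(n(n-1)/2) = (19 - 9)/28 = 0.357143.
Step 4: Exact two-sided p-value (enumerate n! = 40320 permutations of y under H0): p = 0.275099.
Step 5: alpha = 0.1. fail to reject H0.

tau_b = 0.3571 (C=19, D=9), p = 0.275099, fail to reject H0.


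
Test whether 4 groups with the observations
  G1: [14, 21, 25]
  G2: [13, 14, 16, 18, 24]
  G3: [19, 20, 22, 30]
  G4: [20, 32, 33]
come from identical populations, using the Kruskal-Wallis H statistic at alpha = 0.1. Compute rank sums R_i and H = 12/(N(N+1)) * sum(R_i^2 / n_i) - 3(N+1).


Step 1: Combine all N = 15 observations and assign midranks.
sorted (value, group, rank): (13,G2,1), (14,G1,2.5), (14,G2,2.5), (16,G2,4), (18,G2,5), (19,G3,6), (20,G3,7.5), (20,G4,7.5), (21,G1,9), (22,G3,10), (24,G2,11), (25,G1,12), (30,G3,13), (32,G4,14), (33,G4,15)
Step 2: Sum ranks within each group.
R_1 = 23.5 (n_1 = 3)
R_2 = 23.5 (n_2 = 5)
R_3 = 36.5 (n_3 = 4)
R_4 = 36.5 (n_4 = 3)
Step 3: H = 12/(N(N+1)) * sum(R_i^2/n_i) - 3(N+1)
     = 12/(15*16) * (23.5^2/3 + 23.5^2/5 + 36.5^2/4 + 36.5^2/3) - 3*16
     = 0.050000 * 1071.68 - 48
     = 5.583958.
Step 4: Ties present; correction factor C = 1 - 12/(15^3 - 15) = 0.996429. Corrected H = 5.583958 / 0.996429 = 5.603973.
Step 5: Under H0, H ~ chi^2(3); p-value = 0.132550.
Step 6: alpha = 0.1. fail to reject H0.

H = 5.6040, df = 3, p = 0.132550, fail to reject H0.


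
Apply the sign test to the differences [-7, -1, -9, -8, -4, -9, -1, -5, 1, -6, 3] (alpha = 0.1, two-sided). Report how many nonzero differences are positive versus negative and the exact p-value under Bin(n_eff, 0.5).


Step 1: Discard zero differences. Original n = 11; n_eff = number of nonzero differences = 11.
Nonzero differences (with sign): -7, -1, -9, -8, -4, -9, -1, -5, +1, -6, +3
Step 2: Count signs: positive = 2, negative = 9.
Step 3: Under H0: P(positive) = 0.5, so the number of positives S ~ Bin(11, 0.5).
Step 4: Two-sided exact p-value = sum of Bin(11,0.5) probabilities at or below the observed probability = 0.065430.
Step 5: alpha = 0.1. reject H0.

n_eff = 11, pos = 2, neg = 9, p = 0.065430, reject H0.


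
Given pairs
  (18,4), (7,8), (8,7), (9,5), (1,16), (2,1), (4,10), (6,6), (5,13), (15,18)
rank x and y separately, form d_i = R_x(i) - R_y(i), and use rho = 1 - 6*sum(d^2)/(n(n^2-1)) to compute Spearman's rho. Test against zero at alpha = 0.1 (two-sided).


Step 1: Rank x and y separately (midranks; no ties here).
rank(x): 18->10, 7->6, 8->7, 9->8, 1->1, 2->2, 4->3, 6->5, 5->4, 15->9
rank(y): 4->2, 8->6, 7->5, 5->3, 16->9, 1->1, 10->7, 6->4, 13->8, 18->10
Step 2: d_i = R_x(i) - R_y(i); compute d_i^2.
  (10-2)^2=64, (6-6)^2=0, (7-5)^2=4, (8-3)^2=25, (1-9)^2=64, (2-1)^2=1, (3-7)^2=16, (5-4)^2=1, (4-8)^2=16, (9-10)^2=1
sum(d^2) = 192.
Step 3: rho = 1 - 6*192 / (10*(10^2 - 1)) = 1 - 1152/990 = -0.163636.
Step 4: Under H0, t = rho * sqrt((n-2)/(1-rho^2)) = -0.4692 ~ t(8).
Step 5: Two-sided p-value from the t-distribution with 8 df = 0.651477.
Step 6: alpha = 0.1. fail to reject H0.

rho = -0.1636, p = 0.651477, fail to reject H0 at alpha = 0.1.


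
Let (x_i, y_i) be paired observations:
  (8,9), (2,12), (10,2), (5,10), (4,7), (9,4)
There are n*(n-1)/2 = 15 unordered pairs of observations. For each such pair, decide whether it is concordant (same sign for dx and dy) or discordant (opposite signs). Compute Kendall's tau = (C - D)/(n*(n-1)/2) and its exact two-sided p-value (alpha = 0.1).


Step 1: Enumerate the 15 unordered pairs (i,j) with i<j and classify each by sign(x_j-x_i) * sign(y_j-y_i).
  (1,2):dx=-6,dy=+3->D; (1,3):dx=+2,dy=-7->D; (1,4):dx=-3,dy=+1->D; (1,5):dx=-4,dy=-2->C
  (1,6):dx=+1,dy=-5->D; (2,3):dx=+8,dy=-10->D; (2,4):dx=+3,dy=-2->D; (2,5):dx=+2,dy=-5->D
  (2,6):dx=+7,dy=-8->D; (3,4):dx=-5,dy=+8->D; (3,5):dx=-6,dy=+5->D; (3,6):dx=-1,dy=+2->D
  (4,5):dx=-1,dy=-3->C; (4,6):dx=+4,dy=-6->D; (5,6):dx=+5,dy=-3->D
Step 2: C = 2, D = 13, total pairs = 15.
Step 3: tau = (C - D)/(n(n-1)/2) = (2 - 13)/15 = -0.733333.
Step 4: Exact two-sided p-value (enumerate n! = 720 permutations of y under H0): p = 0.055556.
Step 5: alpha = 0.1. reject H0.

tau_b = -0.7333 (C=2, D=13), p = 0.055556, reject H0.


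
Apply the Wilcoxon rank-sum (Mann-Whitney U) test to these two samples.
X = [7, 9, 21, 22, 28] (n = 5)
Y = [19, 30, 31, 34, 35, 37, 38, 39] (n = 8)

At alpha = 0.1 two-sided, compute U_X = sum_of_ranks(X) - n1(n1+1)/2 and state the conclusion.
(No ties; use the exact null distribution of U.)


Step 1: Combine and sort all 13 observations; assign midranks.
sorted (value, group): (7,X), (9,X), (19,Y), (21,X), (22,X), (28,X), (30,Y), (31,Y), (34,Y), (35,Y), (37,Y), (38,Y), (39,Y)
ranks: 7->1, 9->2, 19->3, 21->4, 22->5, 28->6, 30->7, 31->8, 34->9, 35->10, 37->11, 38->12, 39->13
Step 2: Rank sum for X: R1 = 1 + 2 + 4 + 5 + 6 = 18.
Step 3: U_X = R1 - n1(n1+1)/2 = 18 - 5*6/2 = 18 - 15 = 3.
       U_Y = n1*n2 - U_X = 40 - 3 = 37.
Step 4: No ties, so the exact null distribution of U (based on enumerating the C(13,5) = 1287 equally likely rank assignments) gives the two-sided p-value.
Step 5: p-value = 0.010878; compare to alpha = 0.1. reject H0.

U_X = 3, p = 0.010878, reject H0 at alpha = 0.1.


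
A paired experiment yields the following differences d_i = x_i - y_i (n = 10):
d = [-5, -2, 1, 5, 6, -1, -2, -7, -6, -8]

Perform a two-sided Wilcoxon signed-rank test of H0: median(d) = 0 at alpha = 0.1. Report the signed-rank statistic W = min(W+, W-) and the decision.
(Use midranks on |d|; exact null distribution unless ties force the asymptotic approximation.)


Step 1: Drop any zero differences (none here) and take |d_i|.
|d| = [5, 2, 1, 5, 6, 1, 2, 7, 6, 8]
Step 2: Midrank |d_i| (ties get averaged ranks).
ranks: |5|->5.5, |2|->3.5, |1|->1.5, |5|->5.5, |6|->7.5, |1|->1.5, |2|->3.5, |7|->9, |6|->7.5, |8|->10
Step 3: Attach original signs; sum ranks with positive sign and with negative sign.
W+ = 1.5 + 5.5 + 7.5 = 14.5
W- = 5.5 + 3.5 + 1.5 + 3.5 + 9 + 7.5 + 10 = 40.5
(Check: W+ + W- = 55 should equal n(n+1)/2 = 55.)
Step 4: Test statistic W = min(W+, W-) = 14.5.
Step 5: Ties in |d|, so use the tie-corrected normal approximation.
        E[W] = n(n+1)/4 = 10*11/4 = 27.5.
        Tie groups: |d|=1 (t=2), |d|=2 (t=2), |d|=5 (t=2), |d|=6 (t=2); sum(t^3 - t) = 24.
        Var[W] = n(n+1)(2n+1)/24 - sum(t^3-t)/48 = 2310/24 - 24/48 = 95.75.
        z = (W - E[W]) / sqrt(Var[W]) = (14.5 - 27.5) / 9.7852 = -1.3285.
        Two-sided p = 2*Phi(z) = 0.184000.
Step 6: alpha = 0.1. fail to reject H0.

W+ = 14.5, W- = 40.5, W = min = 14.5, p = 0.184000, fail to reject H0.


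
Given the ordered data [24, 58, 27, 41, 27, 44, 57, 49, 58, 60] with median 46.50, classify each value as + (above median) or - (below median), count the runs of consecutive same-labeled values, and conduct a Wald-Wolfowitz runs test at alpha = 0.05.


Step 1: Compute median = 46.50; label A = above, B = below.
Labels in order: BABBBBAAAA  (n_A = 5, n_B = 5)
Step 2: Count runs R = 4.
Step 3: Under H0 (random ordering), E[R] = 2*n_A*n_B/(n_A+n_B) + 1 = 2*5*5/10 + 1 = 6.0000.
        Var[R] = 2*n_A*n_B*(2*n_A*n_B - n_A - n_B) / ((n_A+n_B)^2 * (n_A+n_B-1)) = 2000/900 = 2.2222.
        SD[R] = 1.4907.
Step 4: Continuity-corrected z = (R + 0.5 - E[R]) / SD[R] = (4 + 0.5 - 6.0000) / 1.4907 = -1.0062.
Step 5: Two-sided p-value via normal approximation = 2*(1 - Phi(|z|)) = 0.314305.
Step 6: alpha = 0.05. fail to reject H0.

R = 4, z = -1.0062, p = 0.314305, fail to reject H0.


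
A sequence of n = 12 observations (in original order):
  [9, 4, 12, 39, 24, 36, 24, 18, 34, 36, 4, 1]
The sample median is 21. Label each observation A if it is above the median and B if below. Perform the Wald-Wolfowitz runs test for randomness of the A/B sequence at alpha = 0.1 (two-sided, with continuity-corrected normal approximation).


Step 1: Compute median = 21; label A = above, B = below.
Labels in order: BBBAAAABAABB  (n_A = 6, n_B = 6)
Step 2: Count runs R = 5.
Step 3: Under H0 (random ordering), E[R] = 2*n_A*n_B/(n_A+n_B) + 1 = 2*6*6/12 + 1 = 7.0000.
        Var[R] = 2*n_A*n_B*(2*n_A*n_B - n_A - n_B) / ((n_A+n_B)^2 * (n_A+n_B-1)) = 4320/1584 = 2.7273.
        SD[R] = 1.6514.
Step 4: Continuity-corrected z = (R + 0.5 - E[R]) / SD[R] = (5 + 0.5 - 7.0000) / 1.6514 = -0.9083.
Step 5: Two-sided p-value via normal approximation = 2*(1 - Phi(|z|)) = 0.363722.
Step 6: alpha = 0.1. fail to reject H0.

R = 5, z = -0.9083, p = 0.363722, fail to reject H0.


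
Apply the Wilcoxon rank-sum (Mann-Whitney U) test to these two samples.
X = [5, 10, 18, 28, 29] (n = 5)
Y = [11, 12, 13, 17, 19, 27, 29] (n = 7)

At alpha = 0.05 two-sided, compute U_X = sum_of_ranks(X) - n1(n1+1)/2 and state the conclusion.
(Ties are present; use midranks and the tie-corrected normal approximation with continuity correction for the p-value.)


Step 1: Combine and sort all 12 observations; assign midranks.
sorted (value, group): (5,X), (10,X), (11,Y), (12,Y), (13,Y), (17,Y), (18,X), (19,Y), (27,Y), (28,X), (29,X), (29,Y)
ranks: 5->1, 10->2, 11->3, 12->4, 13->5, 17->6, 18->7, 19->8, 27->9, 28->10, 29->11.5, 29->11.5
Step 2: Rank sum for X: R1 = 1 + 2 + 7 + 10 + 11.5 = 31.5.
Step 3: U_X = R1 - n1(n1+1)/2 = 31.5 - 5*6/2 = 31.5 - 15 = 16.5.
       U_Y = n1*n2 - U_X = 35 - 16.5 = 18.5.
Step 4: Ties are present, so use the tie-corrected normal approximation (with continuity correction) for the p-value.
Step 5: p-value = 0.935170; compare to alpha = 0.05. fail to reject H0.

U_X = 16.5, p = 0.935170, fail to reject H0 at alpha = 0.05.


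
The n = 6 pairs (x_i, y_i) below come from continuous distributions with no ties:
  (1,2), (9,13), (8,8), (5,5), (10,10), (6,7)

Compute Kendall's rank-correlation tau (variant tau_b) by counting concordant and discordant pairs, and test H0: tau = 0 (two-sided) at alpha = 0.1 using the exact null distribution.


Step 1: Enumerate the 15 unordered pairs (i,j) with i<j and classify each by sign(x_j-x_i) * sign(y_j-y_i).
  (1,2):dx=+8,dy=+11->C; (1,3):dx=+7,dy=+6->C; (1,4):dx=+4,dy=+3->C; (1,5):dx=+9,dy=+8->C
  (1,6):dx=+5,dy=+5->C; (2,3):dx=-1,dy=-5->C; (2,4):dx=-4,dy=-8->C; (2,5):dx=+1,dy=-3->D
  (2,6):dx=-3,dy=-6->C; (3,4):dx=-3,dy=-3->C; (3,5):dx=+2,dy=+2->C; (3,6):dx=-2,dy=-1->C
  (4,5):dx=+5,dy=+5->C; (4,6):dx=+1,dy=+2->C; (5,6):dx=-4,dy=-3->C
Step 2: C = 14, D = 1, total pairs = 15.
Step 3: tau = (C - D)/(n(n-1)/2) = (14 - 1)/15 = 0.866667.
Step 4: Exact two-sided p-value (enumerate n! = 720 permutations of y under H0): p = 0.016667.
Step 5: alpha = 0.1. reject H0.

tau_b = 0.8667 (C=14, D=1), p = 0.016667, reject H0.


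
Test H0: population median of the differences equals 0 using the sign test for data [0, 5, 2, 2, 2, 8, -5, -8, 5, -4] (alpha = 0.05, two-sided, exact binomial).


Step 1: Discard zero differences. Original n = 10; n_eff = number of nonzero differences = 9.
Nonzero differences (with sign): +5, +2, +2, +2, +8, -5, -8, +5, -4
Step 2: Count signs: positive = 6, negative = 3.
Step 3: Under H0: P(positive) = 0.5, so the number of positives S ~ Bin(9, 0.5).
Step 4: Two-sided exact p-value = sum of Bin(9,0.5) probabilities at or below the observed probability = 0.507812.
Step 5: alpha = 0.05. fail to reject H0.

n_eff = 9, pos = 6, neg = 3, p = 0.507812, fail to reject H0.


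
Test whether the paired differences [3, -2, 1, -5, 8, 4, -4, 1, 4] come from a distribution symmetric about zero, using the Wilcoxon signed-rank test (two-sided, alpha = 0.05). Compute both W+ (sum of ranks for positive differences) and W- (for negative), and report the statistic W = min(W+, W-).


Step 1: Drop any zero differences (none here) and take |d_i|.
|d| = [3, 2, 1, 5, 8, 4, 4, 1, 4]
Step 2: Midrank |d_i| (ties get averaged ranks).
ranks: |3|->4, |2|->3, |1|->1.5, |5|->8, |8|->9, |4|->6, |4|->6, |1|->1.5, |4|->6
Step 3: Attach original signs; sum ranks with positive sign and with negative sign.
W+ = 4 + 1.5 + 9 + 6 + 1.5 + 6 = 28
W- = 3 + 8 + 6 = 17
(Check: W+ + W- = 45 should equal n(n+1)/2 = 45.)
Step 4: Test statistic W = min(W+, W-) = 17.
Step 5: Ties in |d|, so use the tie-corrected normal approximation.
        E[W] = n(n+1)/4 = 9*10/4 = 22.5.
        Tie groups: |d|=1 (t=2), |d|=4 (t=3); sum(t^3 - t) = 30.
        Var[W] = n(n+1)(2n+1)/24 - sum(t^3-t)/48 = 1710/24 - 30/48 = 70.625.
        z = (W - E[W]) / sqrt(Var[W]) = (17 - 22.5) / 8.4039 = -0.6545.
        Two-sided p = 2*Phi(z) = 0.512815.
Step 6: alpha = 0.05. fail to reject H0.

W+ = 28, W- = 17, W = min = 17, p = 0.512815, fail to reject H0.


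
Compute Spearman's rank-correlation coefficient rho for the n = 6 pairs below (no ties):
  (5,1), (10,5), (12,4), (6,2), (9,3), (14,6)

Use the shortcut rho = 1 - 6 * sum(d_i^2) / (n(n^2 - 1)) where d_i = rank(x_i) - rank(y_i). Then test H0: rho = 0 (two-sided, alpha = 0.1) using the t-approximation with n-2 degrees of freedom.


Step 1: Rank x and y separately (midranks; no ties here).
rank(x): 5->1, 10->4, 12->5, 6->2, 9->3, 14->6
rank(y): 1->1, 5->5, 4->4, 2->2, 3->3, 6->6
Step 2: d_i = R_x(i) - R_y(i); compute d_i^2.
  (1-1)^2=0, (4-5)^2=1, (5-4)^2=1, (2-2)^2=0, (3-3)^2=0, (6-6)^2=0
sum(d^2) = 2.
Step 3: rho = 1 - 6*2 / (6*(6^2 - 1)) = 1 - 12/210 = 0.942857.
Step 4: Under H0, t = rho * sqrt((n-2)/(1-rho^2)) = 5.6595 ~ t(4).
Step 5: Two-sided p-value from the t-distribution with 4 df = 0.004805.
Step 6: alpha = 0.1. reject H0.

rho = 0.9429, p = 0.004805, reject H0 at alpha = 0.1.


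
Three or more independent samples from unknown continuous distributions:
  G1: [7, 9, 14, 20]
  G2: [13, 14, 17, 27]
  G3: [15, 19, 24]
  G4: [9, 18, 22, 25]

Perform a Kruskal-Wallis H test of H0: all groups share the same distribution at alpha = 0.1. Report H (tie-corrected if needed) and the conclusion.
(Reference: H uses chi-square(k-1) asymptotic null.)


Step 1: Combine all N = 15 observations and assign midranks.
sorted (value, group, rank): (7,G1,1), (9,G1,2.5), (9,G4,2.5), (13,G2,4), (14,G1,5.5), (14,G2,5.5), (15,G3,7), (17,G2,8), (18,G4,9), (19,G3,10), (20,G1,11), (22,G4,12), (24,G3,13), (25,G4,14), (27,G2,15)
Step 2: Sum ranks within each group.
R_1 = 20 (n_1 = 4)
R_2 = 32.5 (n_2 = 4)
R_3 = 30 (n_3 = 3)
R_4 = 37.5 (n_4 = 4)
Step 3: H = 12/(N(N+1)) * sum(R_i^2/n_i) - 3(N+1)
     = 12/(15*16) * (20^2/4 + 32.5^2/4 + 30^2/3 + 37.5^2/4) - 3*16
     = 0.050000 * 1015.62 - 48
     = 2.781250.
Step 4: Ties present; correction factor C = 1 - 12/(15^3 - 15) = 0.996429. Corrected H = 2.781250 / 0.996429 = 2.791219.
Step 5: Under H0, H ~ chi^2(3); p-value = 0.424948.
Step 6: alpha = 0.1. fail to reject H0.

H = 2.7912, df = 3, p = 0.424948, fail to reject H0.


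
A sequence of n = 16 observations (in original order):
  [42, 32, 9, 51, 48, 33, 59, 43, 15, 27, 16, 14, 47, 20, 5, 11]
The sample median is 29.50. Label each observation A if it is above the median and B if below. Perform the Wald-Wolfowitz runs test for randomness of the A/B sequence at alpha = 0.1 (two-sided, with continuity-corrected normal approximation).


Step 1: Compute median = 29.50; label A = above, B = below.
Labels in order: AABAAAAABBBBABBB  (n_A = 8, n_B = 8)
Step 2: Count runs R = 6.
Step 3: Under H0 (random ordering), E[R] = 2*n_A*n_B/(n_A+n_B) + 1 = 2*8*8/16 + 1 = 9.0000.
        Var[R] = 2*n_A*n_B*(2*n_A*n_B - n_A - n_B) / ((n_A+n_B)^2 * (n_A+n_B-1)) = 14336/3840 = 3.7333.
        SD[R] = 1.9322.
Step 4: Continuity-corrected z = (R + 0.5 - E[R]) / SD[R] = (6 + 0.5 - 9.0000) / 1.9322 = -1.2939.
Step 5: Two-sided p-value via normal approximation = 2*(1 - Phi(|z|)) = 0.195709.
Step 6: alpha = 0.1. fail to reject H0.

R = 6, z = -1.2939, p = 0.195709, fail to reject H0.


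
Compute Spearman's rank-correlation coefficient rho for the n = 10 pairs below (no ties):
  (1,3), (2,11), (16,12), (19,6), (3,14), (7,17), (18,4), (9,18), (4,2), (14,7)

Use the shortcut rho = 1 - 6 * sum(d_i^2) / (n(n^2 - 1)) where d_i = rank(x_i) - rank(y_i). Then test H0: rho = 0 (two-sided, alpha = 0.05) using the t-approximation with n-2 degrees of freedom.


Step 1: Rank x and y separately (midranks; no ties here).
rank(x): 1->1, 2->2, 16->8, 19->10, 3->3, 7->5, 18->9, 9->6, 4->4, 14->7
rank(y): 3->2, 11->6, 12->7, 6->4, 14->8, 17->9, 4->3, 18->10, 2->1, 7->5
Step 2: d_i = R_x(i) - R_y(i); compute d_i^2.
  (1-2)^2=1, (2-6)^2=16, (8-7)^2=1, (10-4)^2=36, (3-8)^2=25, (5-9)^2=16, (9-3)^2=36, (6-10)^2=16, (4-1)^2=9, (7-5)^2=4
sum(d^2) = 160.
Step 3: rho = 1 - 6*160 / (10*(10^2 - 1)) = 1 - 960/990 = 0.030303.
Step 4: Under H0, t = rho * sqrt((n-2)/(1-rho^2)) = 0.0857 ~ t(8).
Step 5: Two-sided p-value from the t-distribution with 8 df = 0.933773.
Step 6: alpha = 0.05. fail to reject H0.

rho = 0.0303, p = 0.933773, fail to reject H0 at alpha = 0.05.
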